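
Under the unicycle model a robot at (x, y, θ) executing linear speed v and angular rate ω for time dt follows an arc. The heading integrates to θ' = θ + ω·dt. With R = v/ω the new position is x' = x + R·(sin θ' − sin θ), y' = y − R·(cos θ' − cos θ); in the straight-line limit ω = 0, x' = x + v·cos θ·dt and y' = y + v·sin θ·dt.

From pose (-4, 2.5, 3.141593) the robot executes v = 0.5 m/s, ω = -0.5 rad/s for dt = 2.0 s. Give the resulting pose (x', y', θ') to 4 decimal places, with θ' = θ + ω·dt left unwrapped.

(-4.8415, 2.9597, 2.1416)

θ' = 3.1416 + -0.5·2.0 = 2.1416
R = v/ω = 0.5/-0.5 = -1.0000
x' = -4 + -1.0000·(sin 2.1416 − sin 3.1416) = -4.8415
y' = 2.5 − -1.0000·(cos 2.1416 − cos 3.1416) = 2.9597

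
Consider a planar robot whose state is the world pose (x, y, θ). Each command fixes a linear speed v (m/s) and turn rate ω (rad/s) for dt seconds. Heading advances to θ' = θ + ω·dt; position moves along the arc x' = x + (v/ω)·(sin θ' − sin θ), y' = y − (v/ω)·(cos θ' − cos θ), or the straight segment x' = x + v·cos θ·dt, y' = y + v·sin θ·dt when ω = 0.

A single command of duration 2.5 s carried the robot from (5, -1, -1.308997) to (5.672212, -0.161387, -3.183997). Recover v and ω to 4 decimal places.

Δθ = -3.183997 − -1.308997 = -1.875000
ω = Δθ/dt = -1.875000/2.5 = -0.7500
R = −Δy/(cos θ' − cos θ) = 0.6667
v = R·ω = 0.6667·-0.7500 = -0.5000

v = -0.5000, ω = -0.7500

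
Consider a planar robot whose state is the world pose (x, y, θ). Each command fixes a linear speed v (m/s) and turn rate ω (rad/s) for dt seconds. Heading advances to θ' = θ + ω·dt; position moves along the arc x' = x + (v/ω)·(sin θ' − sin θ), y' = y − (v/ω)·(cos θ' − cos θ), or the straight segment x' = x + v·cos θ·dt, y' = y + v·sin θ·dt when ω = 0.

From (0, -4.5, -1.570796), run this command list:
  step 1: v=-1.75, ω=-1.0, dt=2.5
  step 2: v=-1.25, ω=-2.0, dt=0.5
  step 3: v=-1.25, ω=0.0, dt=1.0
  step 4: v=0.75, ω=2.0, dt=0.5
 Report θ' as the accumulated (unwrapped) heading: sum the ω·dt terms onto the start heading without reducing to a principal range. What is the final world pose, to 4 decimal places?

(2.7474, -4.8606, -4.0708)

step 1: θ'=-4.0708 (R=1.7500) → pose (3.1520, -3.4527, -4.0708)
step 2: θ'=-5.0708 (R=0.6250) → pose (3.2366, -4.0460, -5.0708)
step 3: θ'=-5.0708 (straight) → pose (2.7981, -5.2165, -5.0708)
step 4: θ'=-4.0708 (R=0.3750) → pose (2.7474, -4.8606, -4.0708)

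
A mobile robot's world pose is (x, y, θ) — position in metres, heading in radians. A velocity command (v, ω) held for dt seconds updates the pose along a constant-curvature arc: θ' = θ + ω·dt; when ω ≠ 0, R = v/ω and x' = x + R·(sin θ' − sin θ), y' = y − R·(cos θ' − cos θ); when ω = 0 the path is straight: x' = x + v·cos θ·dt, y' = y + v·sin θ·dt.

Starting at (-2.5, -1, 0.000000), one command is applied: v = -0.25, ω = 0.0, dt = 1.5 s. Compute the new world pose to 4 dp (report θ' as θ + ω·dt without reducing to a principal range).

θ' = 0.0000 + 0.0·1.5 = 0.0000
ω = 0 → straight: x' = -2.5 + -0.25·cos(0.0000)·1.5 = -2.8750
y' = -1 + -0.25·sin(0.0000)·1.5 = -1.0000

(-2.8750, -1.0000, 0.0000)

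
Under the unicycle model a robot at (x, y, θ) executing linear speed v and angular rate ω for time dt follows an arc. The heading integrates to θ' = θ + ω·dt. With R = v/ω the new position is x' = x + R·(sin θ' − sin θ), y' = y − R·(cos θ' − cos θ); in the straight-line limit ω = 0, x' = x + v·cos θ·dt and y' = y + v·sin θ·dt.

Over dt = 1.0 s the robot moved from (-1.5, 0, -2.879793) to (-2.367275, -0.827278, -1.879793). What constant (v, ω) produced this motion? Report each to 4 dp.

Δθ = -1.879793 − -2.879793 = 1.000000
ω = Δθ/dt = 1.000000/1.0 = 1.0000
R = Δx/(sin θ' − sin θ) = 1.2500
v = R·ω = 1.2500·1.0000 = 1.2500

v = 1.2500, ω = 1.0000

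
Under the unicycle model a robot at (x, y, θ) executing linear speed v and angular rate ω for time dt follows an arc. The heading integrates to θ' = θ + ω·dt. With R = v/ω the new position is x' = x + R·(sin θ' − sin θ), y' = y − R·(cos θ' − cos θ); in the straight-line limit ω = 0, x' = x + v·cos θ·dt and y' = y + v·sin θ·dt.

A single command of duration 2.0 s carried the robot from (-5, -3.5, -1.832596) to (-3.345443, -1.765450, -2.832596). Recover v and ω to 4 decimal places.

Δθ = -2.832596 − -1.832596 = -1.000000
ω = Δθ/dt = -1.000000/2.0 = -0.5000
R = −Δy/(cos θ' − cos θ) = 2.5000
v = R·ω = 2.5000·-0.5000 = -1.2500

v = -1.2500, ω = -0.5000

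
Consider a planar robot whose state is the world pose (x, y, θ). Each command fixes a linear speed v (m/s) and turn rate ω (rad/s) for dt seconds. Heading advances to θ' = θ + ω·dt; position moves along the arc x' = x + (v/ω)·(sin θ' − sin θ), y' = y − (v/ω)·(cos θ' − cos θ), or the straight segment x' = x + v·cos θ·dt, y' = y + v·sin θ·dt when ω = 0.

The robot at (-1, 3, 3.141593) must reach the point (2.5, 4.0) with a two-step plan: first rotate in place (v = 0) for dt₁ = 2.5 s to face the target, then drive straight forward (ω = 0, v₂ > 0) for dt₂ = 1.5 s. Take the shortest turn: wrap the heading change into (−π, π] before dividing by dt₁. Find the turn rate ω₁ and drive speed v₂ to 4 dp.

heading to target = atan2(4−3, 2.5−-1) = 0.2783
Δθ = wrap(0.2783 − 3.1416) = -2.8633; ω₁ = Δθ/dt₁ = -1.1453
distance = √((2.5−-1)² + (4−3)²) = 3.6401; v₂ = distance/dt₂ = 2.4267

ω₁ = -1.1453, v₂ = 2.4267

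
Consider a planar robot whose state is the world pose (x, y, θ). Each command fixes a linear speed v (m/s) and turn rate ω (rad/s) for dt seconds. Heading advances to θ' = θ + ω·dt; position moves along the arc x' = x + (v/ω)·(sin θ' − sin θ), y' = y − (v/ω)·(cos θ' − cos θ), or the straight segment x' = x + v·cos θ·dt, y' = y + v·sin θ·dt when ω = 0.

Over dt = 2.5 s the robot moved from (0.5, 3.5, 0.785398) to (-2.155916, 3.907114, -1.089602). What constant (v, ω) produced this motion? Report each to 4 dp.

Δθ = -1.089602 − 0.785398 = -1.875000
ω = Δθ/dt = -1.875000/2.5 = -0.7500
R = Δx/(sin θ' − sin θ) = 1.6667
v = R·ω = 1.6667·-0.7500 = -1.2500

v = -1.2500, ω = -0.7500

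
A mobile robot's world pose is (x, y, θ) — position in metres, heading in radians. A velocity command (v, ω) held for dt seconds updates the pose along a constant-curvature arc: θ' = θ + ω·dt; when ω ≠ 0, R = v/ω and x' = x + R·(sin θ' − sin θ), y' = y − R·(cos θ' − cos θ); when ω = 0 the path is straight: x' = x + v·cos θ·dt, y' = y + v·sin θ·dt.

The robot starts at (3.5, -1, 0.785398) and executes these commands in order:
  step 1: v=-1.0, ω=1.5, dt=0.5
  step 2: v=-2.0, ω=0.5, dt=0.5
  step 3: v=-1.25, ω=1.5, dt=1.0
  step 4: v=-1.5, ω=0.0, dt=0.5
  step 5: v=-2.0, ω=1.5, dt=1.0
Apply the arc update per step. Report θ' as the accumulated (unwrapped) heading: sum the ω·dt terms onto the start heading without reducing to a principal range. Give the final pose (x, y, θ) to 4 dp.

step 1: θ'=1.5354 (R=-0.6667) → pose (3.3052, -1.4478, 1.5354)
step 2: θ'=1.7854 (R=-4.0000) → pose (3.3944, -2.4412, 1.7854)
step 3: θ'=3.2854 (R=-0.8333) → pose (4.3280, -3.0885, 3.2854)
step 4: θ'=3.2854 (straight) → pose (5.0703, -2.9810, 3.2854)
step 5: θ'=4.7854 (R=-1.3333) → pose (6.2090, -1.5642, 4.7854)

(6.2090, -1.5642, 4.7854)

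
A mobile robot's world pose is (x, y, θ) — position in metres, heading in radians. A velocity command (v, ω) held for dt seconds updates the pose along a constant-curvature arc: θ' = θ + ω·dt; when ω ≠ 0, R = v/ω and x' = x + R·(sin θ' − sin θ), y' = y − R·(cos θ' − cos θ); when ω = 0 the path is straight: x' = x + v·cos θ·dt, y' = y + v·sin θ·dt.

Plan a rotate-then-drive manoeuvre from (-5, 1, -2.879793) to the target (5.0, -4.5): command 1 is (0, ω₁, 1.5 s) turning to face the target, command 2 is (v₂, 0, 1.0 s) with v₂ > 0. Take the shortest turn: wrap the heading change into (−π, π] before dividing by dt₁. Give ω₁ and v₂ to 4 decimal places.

ω₁ = 1.5846, v₂ = 11.4127

heading to target = atan2(-4.5−1, 5−-5) = -0.5028
Δθ = wrap(-0.5028 − -2.8798) = 2.3769; ω₁ = Δθ/dt₁ = 1.5846
distance = √((5−-5)² + (-4.5−1)²) = 11.4127; v₂ = distance/dt₂ = 11.4127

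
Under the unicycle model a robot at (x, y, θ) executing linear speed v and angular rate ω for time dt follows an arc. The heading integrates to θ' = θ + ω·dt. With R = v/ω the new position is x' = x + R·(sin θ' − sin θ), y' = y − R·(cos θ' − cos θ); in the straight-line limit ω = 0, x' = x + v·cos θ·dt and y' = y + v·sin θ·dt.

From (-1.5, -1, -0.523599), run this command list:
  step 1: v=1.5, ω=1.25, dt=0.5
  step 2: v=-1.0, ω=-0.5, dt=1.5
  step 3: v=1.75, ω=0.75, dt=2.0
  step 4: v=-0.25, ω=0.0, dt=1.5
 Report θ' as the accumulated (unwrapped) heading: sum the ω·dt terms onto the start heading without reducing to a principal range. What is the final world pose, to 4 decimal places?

step 1: θ'=0.1014 (R=1.2000) → pose (-0.7785, -1.1546, 0.1014)
step 2: θ'=-0.6486 (R=2.0000) → pose (-2.1891, -0.7587, -0.6486)
step 3: θ'=0.8514 (R=2.3333) → pose (0.9755, -0.4367, 0.8514)
step 4: θ'=0.8514 (straight) → pose (0.7284, -0.7188, 0.8514)

(0.7284, -0.7188, 0.8514)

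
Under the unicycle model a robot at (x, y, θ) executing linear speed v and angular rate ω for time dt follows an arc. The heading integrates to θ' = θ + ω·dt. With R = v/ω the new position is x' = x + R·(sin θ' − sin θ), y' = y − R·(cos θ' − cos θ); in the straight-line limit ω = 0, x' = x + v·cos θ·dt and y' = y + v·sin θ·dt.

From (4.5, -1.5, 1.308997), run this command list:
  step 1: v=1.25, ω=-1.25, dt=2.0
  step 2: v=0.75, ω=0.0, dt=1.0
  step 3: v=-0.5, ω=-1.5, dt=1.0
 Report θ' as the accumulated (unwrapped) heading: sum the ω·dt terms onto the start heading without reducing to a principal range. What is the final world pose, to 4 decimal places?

step 1: θ'=-1.1910 (R=-1.0000) → pose (6.3947, -1.3881, -1.1910)
step 2: θ'=-1.1910 (straight) → pose (6.6727, -2.0846, -1.1910)
step 3: θ'=-2.6910 (R=0.3333) → pose (6.8371, -1.6610, -2.6910)

(6.8371, -1.6610, -2.6910)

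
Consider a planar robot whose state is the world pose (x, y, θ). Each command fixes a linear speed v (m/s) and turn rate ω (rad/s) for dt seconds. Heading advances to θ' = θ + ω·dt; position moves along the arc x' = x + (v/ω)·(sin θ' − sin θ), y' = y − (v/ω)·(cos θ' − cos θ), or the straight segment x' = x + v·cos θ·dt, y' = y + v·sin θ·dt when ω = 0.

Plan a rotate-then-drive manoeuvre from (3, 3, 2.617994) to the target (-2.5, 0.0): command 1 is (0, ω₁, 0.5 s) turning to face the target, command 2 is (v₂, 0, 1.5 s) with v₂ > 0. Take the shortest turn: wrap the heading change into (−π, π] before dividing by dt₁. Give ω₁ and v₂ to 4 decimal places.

heading to target = atan2(0−3, -2.5−3) = -2.6422
Δθ = wrap(-2.6422 − 2.6180) = 1.0229; ω₁ = Δθ/dt₁ = 2.0459
distance = √((-2.5−3)² + (0−3)²) = 6.2650; v₂ = distance/dt₂ = 4.1767

ω₁ = 2.0459, v₂ = 4.1767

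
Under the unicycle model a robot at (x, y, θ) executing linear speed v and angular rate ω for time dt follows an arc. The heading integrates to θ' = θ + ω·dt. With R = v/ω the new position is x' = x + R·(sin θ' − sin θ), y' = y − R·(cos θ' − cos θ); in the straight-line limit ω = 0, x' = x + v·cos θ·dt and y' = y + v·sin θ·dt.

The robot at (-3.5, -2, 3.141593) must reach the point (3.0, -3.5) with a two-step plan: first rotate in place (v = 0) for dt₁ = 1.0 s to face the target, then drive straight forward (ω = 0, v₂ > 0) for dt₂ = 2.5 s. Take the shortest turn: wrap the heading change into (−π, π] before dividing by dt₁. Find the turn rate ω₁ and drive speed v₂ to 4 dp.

heading to target = atan2(-3.5−-2, 3−-3.5) = -0.2268
Δθ = wrap(-0.2268 − 3.1416) = 2.9148; ω₁ = Δθ/dt₁ = 2.9148
distance = √((3−-3.5)² + (-3.5−-2)²) = 6.6708; v₂ = distance/dt₂ = 2.6683

ω₁ = 2.9148, v₂ = 2.6683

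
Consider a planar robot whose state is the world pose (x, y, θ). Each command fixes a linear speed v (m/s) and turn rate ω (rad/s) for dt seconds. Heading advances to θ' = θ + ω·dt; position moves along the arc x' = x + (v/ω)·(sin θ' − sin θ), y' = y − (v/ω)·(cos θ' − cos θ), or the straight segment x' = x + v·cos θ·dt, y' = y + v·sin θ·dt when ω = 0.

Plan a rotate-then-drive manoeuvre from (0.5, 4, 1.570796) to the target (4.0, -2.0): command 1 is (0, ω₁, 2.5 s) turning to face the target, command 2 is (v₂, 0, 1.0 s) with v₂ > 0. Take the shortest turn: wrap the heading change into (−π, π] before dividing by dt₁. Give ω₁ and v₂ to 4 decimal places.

heading to target = atan2(-2−4, 4−0.5) = -1.0427
Δθ = wrap(-1.0427 − 1.5708) = -2.6135; ω₁ = Δθ/dt₁ = -1.0454
distance = √((4−0.5)² + (-2−4)²) = 6.9462; v₂ = distance/dt₂ = 6.9462

ω₁ = -1.0454, v₂ = 6.9462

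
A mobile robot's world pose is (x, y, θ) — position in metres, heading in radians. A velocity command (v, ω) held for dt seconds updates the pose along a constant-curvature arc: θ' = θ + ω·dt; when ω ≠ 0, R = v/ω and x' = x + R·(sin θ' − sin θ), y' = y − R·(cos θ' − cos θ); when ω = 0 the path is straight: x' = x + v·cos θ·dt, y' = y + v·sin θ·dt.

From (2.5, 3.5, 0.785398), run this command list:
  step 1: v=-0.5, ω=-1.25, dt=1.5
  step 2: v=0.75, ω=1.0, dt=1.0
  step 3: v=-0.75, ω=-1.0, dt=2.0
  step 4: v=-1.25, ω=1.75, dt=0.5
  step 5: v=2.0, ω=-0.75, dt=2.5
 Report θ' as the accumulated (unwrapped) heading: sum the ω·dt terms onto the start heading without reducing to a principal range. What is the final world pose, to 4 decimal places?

step 1: θ'=-1.0896 (R=0.4000) → pose (1.8626, 3.5977, -1.0896)
step 2: θ'=-0.0896 (R=0.7500) → pose (2.4603, 3.1978, -0.0896)
step 3: θ'=-2.0896 (R=0.7500) → pose (1.8761, 4.3167, -2.0896)
step 4: θ'=-1.2146 (R=-0.7143) → pose (1.9253, 4.9200, -1.2146)
step 5: θ'=-3.0896 (R=-2.6667) → pose (-0.4354, 1.3270, -3.0896)

(-0.4354, 1.3270, -3.0896)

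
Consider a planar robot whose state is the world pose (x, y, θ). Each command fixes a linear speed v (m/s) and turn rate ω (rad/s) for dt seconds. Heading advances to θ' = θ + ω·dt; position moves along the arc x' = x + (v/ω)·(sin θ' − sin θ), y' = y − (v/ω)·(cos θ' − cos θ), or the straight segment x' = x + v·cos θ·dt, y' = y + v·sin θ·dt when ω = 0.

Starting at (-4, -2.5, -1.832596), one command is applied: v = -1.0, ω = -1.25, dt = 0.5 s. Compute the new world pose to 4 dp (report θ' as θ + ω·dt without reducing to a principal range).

θ' = -1.8326 + -1.25·0.5 = -2.4576
R = v/ω = -1.0/-1.25 = 0.8000
x' = -4 + 0.8000·(sin -2.4576 − sin -1.8326) = -3.7328
y' = -2.5 − 0.8000·(cos -2.4576 − cos -1.8326) = -2.0870

(-3.7328, -2.0870, -2.4576)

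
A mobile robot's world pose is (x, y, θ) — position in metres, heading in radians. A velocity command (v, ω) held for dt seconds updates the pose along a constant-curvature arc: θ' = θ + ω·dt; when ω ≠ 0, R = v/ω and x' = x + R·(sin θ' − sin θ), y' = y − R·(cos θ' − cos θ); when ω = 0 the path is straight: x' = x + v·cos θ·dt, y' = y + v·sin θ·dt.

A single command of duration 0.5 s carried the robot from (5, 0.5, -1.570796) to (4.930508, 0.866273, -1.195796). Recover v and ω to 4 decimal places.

v = -0.7500, ω = 0.7500

Δθ = -1.195796 − -1.570796 = 0.375000
ω = Δθ/dt = 0.375000/0.5 = 0.7500
R = −Δy/(cos θ' − cos θ) = -1.0000
v = R·ω = -1.0000·0.7500 = -0.7500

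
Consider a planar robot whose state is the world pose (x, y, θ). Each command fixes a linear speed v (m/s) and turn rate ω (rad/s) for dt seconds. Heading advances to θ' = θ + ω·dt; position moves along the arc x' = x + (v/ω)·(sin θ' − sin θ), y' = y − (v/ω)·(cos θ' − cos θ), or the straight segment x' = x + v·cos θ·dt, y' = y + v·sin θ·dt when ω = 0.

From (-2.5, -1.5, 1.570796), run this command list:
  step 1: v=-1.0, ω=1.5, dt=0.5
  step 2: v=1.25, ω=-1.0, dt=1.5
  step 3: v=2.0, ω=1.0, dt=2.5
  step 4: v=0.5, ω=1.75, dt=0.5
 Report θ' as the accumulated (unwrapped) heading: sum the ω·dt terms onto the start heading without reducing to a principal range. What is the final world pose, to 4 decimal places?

(-4.3385, 2.9409, 4.1958)

step 1: θ'=2.3208 (R=-0.6667) → pose (-2.3211, -1.9544, 2.3208)
step 2: θ'=0.8208 (R=-1.2500) → pose (-2.3211, -0.2503, 0.8208)
step 3: θ'=3.3208 (R=2.0000) → pose (-4.1410, 3.0809, 3.3208)
step 4: θ'=4.1958 (R=0.2857) → pose (-4.3385, 2.9409, 4.1958)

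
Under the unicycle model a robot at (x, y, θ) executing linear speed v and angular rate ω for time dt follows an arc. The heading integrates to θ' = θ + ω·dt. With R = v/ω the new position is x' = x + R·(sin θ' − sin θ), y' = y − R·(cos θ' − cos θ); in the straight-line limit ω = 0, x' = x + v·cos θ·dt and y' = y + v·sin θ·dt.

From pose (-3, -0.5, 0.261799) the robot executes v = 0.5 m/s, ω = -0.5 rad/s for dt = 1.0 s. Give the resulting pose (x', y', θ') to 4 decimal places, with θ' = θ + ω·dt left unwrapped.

(-2.5052, -0.4942, -0.2382)

θ' = 0.2618 + -0.5·1.0 = -0.2382
R = v/ω = 0.5/-0.5 = -1.0000
x' = -3 + -1.0000·(sin -0.2382 − sin 0.2618) = -2.5052
y' = -0.5 − -1.0000·(cos -0.2382 − cos 0.2618) = -0.4942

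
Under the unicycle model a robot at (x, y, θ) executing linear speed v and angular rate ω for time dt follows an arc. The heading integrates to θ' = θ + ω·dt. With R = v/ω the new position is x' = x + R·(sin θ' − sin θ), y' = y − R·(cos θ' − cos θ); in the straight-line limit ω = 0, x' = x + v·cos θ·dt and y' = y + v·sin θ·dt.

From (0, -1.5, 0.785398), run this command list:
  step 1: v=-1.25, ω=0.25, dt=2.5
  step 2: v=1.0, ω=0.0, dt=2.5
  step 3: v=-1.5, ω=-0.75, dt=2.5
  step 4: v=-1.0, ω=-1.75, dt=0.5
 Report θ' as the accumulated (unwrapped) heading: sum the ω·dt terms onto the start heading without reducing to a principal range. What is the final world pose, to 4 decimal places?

(-4.1717, -2.8577, -1.3396)

step 1: θ'=1.4104 (R=-5.0000) → pose (-1.4003, -4.2370, 1.4104)
step 2: θ'=1.4104 (straight) → pose (-1.0010, -1.7691, 1.4104)
step 3: θ'=-0.4646 (R=2.0000) → pose (-3.8715, -3.2376, -0.4646)
step 4: θ'=-1.3396 (R=0.5714) → pose (-4.1717, -2.8577, -1.3396)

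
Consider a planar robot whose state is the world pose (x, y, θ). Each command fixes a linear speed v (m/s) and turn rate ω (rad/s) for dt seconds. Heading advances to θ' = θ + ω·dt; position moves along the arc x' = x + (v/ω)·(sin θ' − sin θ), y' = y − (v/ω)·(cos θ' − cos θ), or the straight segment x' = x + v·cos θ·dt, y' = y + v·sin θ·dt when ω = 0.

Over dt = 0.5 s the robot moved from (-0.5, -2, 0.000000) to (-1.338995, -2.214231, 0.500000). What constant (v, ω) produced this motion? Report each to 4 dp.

Δθ = 0.500000 − 0.000000 = 0.500000
ω = Δθ/dt = 0.500000/0.5 = 1.0000
R = Δx/(sin θ' − sin θ) = -1.7500
v = R·ω = -1.7500·1.0000 = -1.7500

v = -1.7500, ω = 1.0000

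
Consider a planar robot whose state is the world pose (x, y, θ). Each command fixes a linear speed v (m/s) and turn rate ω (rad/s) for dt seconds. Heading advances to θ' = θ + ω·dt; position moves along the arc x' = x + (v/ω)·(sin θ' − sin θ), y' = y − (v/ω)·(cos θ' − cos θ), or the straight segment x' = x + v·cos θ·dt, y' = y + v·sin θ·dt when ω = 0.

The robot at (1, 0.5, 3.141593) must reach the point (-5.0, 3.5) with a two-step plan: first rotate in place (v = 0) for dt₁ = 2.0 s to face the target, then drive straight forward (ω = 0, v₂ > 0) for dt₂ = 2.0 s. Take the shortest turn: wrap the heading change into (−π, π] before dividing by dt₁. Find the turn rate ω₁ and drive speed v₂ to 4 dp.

ω₁ = -0.2318, v₂ = 3.3541

heading to target = atan2(3.5−0.5, -5−1) = 2.6779
Δθ = wrap(2.6779 − 3.1416) = -0.4636; ω₁ = Δθ/dt₁ = -0.2318
distance = √((-5−1)² + (3.5−0.5)²) = 6.7082; v₂ = distance/dt₂ = 3.3541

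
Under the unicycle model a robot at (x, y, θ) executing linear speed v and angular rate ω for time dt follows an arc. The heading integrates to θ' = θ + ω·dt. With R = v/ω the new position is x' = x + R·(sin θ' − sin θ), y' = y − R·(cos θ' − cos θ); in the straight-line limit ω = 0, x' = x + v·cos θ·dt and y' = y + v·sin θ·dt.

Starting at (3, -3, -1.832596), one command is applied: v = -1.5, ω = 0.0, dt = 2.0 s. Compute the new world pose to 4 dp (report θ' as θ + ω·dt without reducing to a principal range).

θ' = -1.8326 + 0.0·2.0 = -1.8326
ω = 0 → straight: x' = 3 + -1.5·cos(-1.8326)·2.0 = 3.7765
y' = -3 + -1.5·sin(-1.8326)·2.0 = -0.1022

(3.7765, -0.1022, -1.8326)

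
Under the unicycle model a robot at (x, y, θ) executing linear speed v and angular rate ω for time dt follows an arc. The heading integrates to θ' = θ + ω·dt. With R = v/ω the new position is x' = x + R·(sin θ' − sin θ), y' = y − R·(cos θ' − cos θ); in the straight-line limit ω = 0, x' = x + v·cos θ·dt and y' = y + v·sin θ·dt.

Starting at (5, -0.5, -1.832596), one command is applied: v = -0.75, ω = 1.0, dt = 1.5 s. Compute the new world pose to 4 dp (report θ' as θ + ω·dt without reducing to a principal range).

(4.5204, 0.4030, -0.3326)

θ' = -1.8326 + 1.0·1.5 = -0.3326
R = v/ω = -0.75/1.0 = -0.7500
x' = 5 + -0.7500·(sin -0.3326 − sin -1.8326) = 4.5204
y' = -0.5 − -0.7500·(cos -0.3326 − cos -1.8326) = 0.4030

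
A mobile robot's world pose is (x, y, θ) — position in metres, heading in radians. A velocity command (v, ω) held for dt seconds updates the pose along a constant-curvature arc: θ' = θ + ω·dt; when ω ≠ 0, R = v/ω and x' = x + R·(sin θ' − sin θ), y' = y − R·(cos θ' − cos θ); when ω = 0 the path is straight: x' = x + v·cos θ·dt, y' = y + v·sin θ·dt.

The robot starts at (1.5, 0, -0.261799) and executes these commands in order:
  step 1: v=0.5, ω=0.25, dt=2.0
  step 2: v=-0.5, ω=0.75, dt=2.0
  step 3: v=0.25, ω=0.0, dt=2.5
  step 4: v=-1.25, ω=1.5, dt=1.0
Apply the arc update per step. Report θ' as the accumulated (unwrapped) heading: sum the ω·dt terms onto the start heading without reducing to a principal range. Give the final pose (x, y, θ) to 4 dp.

(2.7874, -0.8449, 3.2382)

step 1: θ'=0.2382 (R=2.0000) → pose (2.4895, -0.0117, 0.2382)
step 2: θ'=1.7382 (R=-0.6667) → pose (1.9895, -0.7706, 1.7382)
step 3: θ'=1.7382 (straight) → pose (1.8854, -0.1543, 1.7382)
step 4: θ'=3.2382 (R=-0.8333) → pose (2.7874, -0.8449, 3.2382)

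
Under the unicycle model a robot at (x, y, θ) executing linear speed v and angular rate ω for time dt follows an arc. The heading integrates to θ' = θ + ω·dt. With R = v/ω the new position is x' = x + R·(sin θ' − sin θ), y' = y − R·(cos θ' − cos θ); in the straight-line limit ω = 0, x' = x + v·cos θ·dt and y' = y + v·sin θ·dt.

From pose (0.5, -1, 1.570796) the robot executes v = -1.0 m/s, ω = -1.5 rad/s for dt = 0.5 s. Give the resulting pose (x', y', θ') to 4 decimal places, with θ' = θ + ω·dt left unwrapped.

θ' = 1.5708 + -1.5·0.5 = 0.8208
R = v/ω = -1.0/-1.5 = 0.6667
x' = 0.5 + 0.6667·(sin 0.8208 − sin 1.5708) = 0.3211
y' = -1 − 0.6667·(cos 0.8208 − cos 1.5708) = -1.4544

(0.3211, -1.4544, 0.8208)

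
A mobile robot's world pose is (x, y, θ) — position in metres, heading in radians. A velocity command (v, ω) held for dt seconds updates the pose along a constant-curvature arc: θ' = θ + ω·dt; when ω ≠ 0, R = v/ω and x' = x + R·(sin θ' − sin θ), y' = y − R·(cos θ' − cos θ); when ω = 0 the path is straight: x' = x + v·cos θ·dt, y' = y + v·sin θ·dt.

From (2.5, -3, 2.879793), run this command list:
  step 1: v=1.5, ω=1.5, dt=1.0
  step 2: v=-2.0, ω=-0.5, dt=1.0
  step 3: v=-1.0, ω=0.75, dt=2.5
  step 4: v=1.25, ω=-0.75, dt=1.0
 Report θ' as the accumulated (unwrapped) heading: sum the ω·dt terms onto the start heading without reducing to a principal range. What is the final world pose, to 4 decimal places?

(2.9155, -0.8079, 5.0048)

step 1: θ'=4.3798 (R=1.0000) → pose (1.2960, -3.6394, 4.3798)
step 2: θ'=3.8798 (R=4.0000) → pose (2.3849, -1.9867, 3.8798)
step 3: θ'=5.7548 (R=-1.3333) → pose (2.1599, 0.1510, 5.7548)
step 4: θ'=5.0048 (R=-1.6667) → pose (2.9155, -0.8079, 5.0048)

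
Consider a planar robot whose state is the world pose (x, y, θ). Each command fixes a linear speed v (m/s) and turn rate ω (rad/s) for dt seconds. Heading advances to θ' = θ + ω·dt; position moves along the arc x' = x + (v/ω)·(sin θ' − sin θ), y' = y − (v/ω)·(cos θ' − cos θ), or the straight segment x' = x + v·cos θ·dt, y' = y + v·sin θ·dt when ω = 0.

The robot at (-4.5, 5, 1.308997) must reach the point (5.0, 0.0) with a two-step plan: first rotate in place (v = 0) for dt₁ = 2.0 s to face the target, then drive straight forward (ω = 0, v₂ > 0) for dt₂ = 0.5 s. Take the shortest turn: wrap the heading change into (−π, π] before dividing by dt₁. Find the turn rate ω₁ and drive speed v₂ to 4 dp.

heading to target = atan2(0−5, 5−-4.5) = -0.4845
Δθ = wrap(-0.4845 − 1.3090) = -1.7935; ω₁ = Δθ/dt₁ = -0.8967
distance = √((5−-4.5)² + (0−5)²) = 10.7355; v₂ = distance/dt₂ = 21.4709

ω₁ = -0.8967, v₂ = 21.4709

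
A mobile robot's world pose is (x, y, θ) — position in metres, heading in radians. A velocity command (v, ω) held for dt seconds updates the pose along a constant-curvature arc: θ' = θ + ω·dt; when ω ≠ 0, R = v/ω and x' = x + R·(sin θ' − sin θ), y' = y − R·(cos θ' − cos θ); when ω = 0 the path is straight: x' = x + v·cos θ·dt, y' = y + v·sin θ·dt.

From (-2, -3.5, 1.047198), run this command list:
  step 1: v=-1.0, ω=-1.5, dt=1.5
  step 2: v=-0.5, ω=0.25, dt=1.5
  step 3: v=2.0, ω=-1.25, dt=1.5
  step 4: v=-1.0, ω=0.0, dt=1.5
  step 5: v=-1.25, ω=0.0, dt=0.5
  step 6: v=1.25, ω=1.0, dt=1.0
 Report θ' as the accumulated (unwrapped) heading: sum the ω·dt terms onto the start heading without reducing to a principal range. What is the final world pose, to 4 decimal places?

step 1: θ'=-1.2028 (R=0.6667) → pose (-3.1994, -3.4065, -1.2028)
step 2: θ'=-0.8278 (R=-2.0000) → pose (-3.5926, -2.7730, -0.8278)
step 3: θ'=-2.7028 (R=-1.6000) → pose (-4.0912, -5.3038, -2.7028)
step 4: θ'=-2.7028 (straight) → pose (-2.7333, -4.6665, -2.7028)
step 5: θ'=-2.7028 (straight) → pose (-2.1675, -4.4010, -2.7028)
step 6: θ'=-1.7028 (R=1.2500) → pose (-2.8755, -5.3681, -1.7028)

(-2.8755, -5.3681, -1.7028)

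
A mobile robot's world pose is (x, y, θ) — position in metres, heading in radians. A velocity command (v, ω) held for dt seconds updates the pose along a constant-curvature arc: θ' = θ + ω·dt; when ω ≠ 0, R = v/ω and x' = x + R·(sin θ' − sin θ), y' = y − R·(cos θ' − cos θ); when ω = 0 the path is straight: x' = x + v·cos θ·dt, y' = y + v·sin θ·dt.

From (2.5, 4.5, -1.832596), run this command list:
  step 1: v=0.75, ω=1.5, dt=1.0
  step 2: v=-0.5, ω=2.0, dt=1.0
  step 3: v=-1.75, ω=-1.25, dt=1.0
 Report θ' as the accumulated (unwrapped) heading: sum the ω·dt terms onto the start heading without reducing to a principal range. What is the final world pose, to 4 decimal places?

step 1: θ'=-0.3326 (R=0.5000) → pose (2.8197, 3.8980, -0.3326)
step 2: θ'=1.6674 (R=-0.2500) → pose (2.4893, 3.6376, 1.6674)
step 3: θ'=0.4174 (R=1.4000) → pose (1.6633, 2.2227, 0.4174)

(1.6633, 2.2227, 0.4174)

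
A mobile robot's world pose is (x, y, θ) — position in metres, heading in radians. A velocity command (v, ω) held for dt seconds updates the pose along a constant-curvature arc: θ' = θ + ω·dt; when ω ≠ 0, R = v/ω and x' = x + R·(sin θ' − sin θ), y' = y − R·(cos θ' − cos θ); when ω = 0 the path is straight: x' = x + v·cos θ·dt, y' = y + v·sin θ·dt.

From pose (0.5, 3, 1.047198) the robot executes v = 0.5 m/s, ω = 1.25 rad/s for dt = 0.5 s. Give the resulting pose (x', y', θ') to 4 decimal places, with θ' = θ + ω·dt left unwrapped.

θ' = 1.0472 + 1.25·0.5 = 1.6722
R = v/ω = 0.5/1.25 = 0.4000
x' = 0.5 + 0.4000·(sin 1.6722 − sin 1.0472) = 0.5515
y' = 3 − 0.4000·(cos 1.6722 − cos 1.0472) = 3.2405

(0.5515, 3.2405, 1.6722)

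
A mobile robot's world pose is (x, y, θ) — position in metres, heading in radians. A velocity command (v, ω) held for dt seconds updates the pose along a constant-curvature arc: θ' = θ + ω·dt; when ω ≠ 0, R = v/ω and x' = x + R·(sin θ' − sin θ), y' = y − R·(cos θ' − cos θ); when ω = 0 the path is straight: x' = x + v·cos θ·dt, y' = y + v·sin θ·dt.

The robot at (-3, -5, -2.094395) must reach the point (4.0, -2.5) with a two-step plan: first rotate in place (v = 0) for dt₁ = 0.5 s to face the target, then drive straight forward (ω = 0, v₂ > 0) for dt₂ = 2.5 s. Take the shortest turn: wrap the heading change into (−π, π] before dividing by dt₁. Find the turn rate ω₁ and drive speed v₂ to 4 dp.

ω₁ = 4.8748, v₂ = 2.9732

heading to target = atan2(-2.5−-5, 4−-3) = 0.3430
Δθ = wrap(0.3430 − -2.0944) = 2.4374; ω₁ = Δθ/dt₁ = 4.8748
distance = √((4−-3)² + (-2.5−-5)²) = 7.4330; v₂ = distance/dt₂ = 2.9732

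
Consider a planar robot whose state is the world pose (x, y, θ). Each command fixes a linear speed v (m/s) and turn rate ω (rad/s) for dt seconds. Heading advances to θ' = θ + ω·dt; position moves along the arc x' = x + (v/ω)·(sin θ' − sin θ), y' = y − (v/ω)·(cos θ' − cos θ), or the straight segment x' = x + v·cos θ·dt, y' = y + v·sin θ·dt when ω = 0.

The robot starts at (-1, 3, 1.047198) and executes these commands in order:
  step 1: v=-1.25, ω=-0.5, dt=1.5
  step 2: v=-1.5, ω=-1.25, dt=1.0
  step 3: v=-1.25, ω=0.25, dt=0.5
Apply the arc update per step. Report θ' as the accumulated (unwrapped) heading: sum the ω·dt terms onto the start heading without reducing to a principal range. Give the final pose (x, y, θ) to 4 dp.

step 1: θ'=0.2972 (R=2.5000) → pose (-2.4330, 1.8596, 0.2972)
step 2: θ'=-0.9528 (R=1.2000) → pose (-3.7624, 2.3117, -0.9528)
step 3: θ'=-0.8278 (R=-5.0000) → pose (-4.1554, 2.7972, -0.8278)

(-4.1554, 2.7972, -0.8278)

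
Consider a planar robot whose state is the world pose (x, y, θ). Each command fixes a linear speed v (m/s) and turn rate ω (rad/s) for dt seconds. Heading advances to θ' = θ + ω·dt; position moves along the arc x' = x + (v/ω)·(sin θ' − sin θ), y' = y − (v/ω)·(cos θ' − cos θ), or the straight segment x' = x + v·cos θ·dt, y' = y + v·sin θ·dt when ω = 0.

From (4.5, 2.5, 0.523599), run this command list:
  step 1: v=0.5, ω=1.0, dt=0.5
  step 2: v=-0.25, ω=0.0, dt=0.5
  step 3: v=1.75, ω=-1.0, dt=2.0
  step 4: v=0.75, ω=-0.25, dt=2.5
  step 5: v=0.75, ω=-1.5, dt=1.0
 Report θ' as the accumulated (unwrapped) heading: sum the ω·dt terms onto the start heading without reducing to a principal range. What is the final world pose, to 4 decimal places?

step 1: θ'=1.0236 (R=0.5000) → pose (4.6770, 2.6729, 1.0236)
step 2: θ'=1.0236 (straight) → pose (4.6120, 2.5661, 1.0236)
step 3: θ'=-0.9764 (R=-1.7500) → pose (7.5563, 2.6356, -0.9764)
step 4: θ'=-1.6014 (R=-3.0000) → pose (8.0694, 0.8638, -1.6014)
step 5: θ'=-3.1014 (R=-0.5000) → pose (7.5897, 0.3795, -3.1014)

(7.5897, 0.3795, -3.1014)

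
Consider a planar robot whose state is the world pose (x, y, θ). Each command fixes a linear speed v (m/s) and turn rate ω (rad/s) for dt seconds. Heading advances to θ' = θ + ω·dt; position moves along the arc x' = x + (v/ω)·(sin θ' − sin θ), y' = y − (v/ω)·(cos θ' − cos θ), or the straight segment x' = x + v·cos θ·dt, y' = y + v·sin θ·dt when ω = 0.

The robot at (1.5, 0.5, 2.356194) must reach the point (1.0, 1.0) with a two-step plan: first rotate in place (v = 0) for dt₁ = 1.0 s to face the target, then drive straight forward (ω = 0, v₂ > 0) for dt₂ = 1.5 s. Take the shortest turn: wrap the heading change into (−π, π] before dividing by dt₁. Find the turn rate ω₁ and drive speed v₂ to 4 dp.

heading to target = atan2(1−0.5, 1−1.5) = 2.3562
Δθ = wrap(2.3562 − 2.3562) = 0.0000; ω₁ = Δθ/dt₁ = 0.0000
distance = √((1−1.5)² + (1−0.5)²) = 0.7071; v₂ = distance/dt₂ = 0.4714

ω₁ = 0.0000, v₂ = 0.4714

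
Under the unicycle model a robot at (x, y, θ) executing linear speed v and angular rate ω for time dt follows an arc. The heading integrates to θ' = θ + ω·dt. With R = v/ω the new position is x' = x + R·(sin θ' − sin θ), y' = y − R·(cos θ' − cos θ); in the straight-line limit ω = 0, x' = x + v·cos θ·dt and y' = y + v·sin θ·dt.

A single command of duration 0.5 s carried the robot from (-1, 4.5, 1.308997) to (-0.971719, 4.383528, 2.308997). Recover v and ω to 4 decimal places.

v = -0.2500, ω = 2.0000

Δθ = 2.308997 − 1.308997 = 1.000000
ω = Δθ/dt = 1.000000/0.5 = 2.0000
R = −Δy/(cos θ' − cos θ) = -0.1250
v = R·ω = -0.1250·2.0000 = -0.2500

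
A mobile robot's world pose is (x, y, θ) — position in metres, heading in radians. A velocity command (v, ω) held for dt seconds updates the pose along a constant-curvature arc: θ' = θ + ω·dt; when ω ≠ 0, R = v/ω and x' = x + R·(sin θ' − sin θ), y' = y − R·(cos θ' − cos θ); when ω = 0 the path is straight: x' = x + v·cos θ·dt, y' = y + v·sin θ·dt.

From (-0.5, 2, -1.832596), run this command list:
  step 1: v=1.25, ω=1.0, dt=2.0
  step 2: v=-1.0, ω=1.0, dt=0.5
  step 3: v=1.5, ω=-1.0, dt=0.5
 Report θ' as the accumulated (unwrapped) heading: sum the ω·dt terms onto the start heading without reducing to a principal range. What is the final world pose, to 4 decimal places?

(1.1418, 0.5442, 0.1674)

step 1: θ'=0.1674 (R=1.2500) → pose (0.9157, 0.4440, 0.1674)
step 2: θ'=0.6674 (R=-1.0000) → pose (0.4634, 0.2434, 0.6674)
step 3: θ'=0.1674 (R=-1.5000) → pose (1.1418, 0.5442, 0.1674)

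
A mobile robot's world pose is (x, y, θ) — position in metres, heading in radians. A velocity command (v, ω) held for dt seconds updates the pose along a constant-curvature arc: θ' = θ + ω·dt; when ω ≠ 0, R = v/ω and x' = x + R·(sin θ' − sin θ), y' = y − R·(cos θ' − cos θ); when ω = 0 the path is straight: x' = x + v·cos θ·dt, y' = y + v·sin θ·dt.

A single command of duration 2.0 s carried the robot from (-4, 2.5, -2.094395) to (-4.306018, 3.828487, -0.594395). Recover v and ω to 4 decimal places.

Δθ = -0.594395 − -2.094395 = 1.500000
ω = Δθ/dt = 1.500000/2.0 = 0.7500
R = −Δy/(cos θ' − cos θ) = -1.0000
v = R·ω = -1.0000·0.7500 = -0.7500

v = -0.7500, ω = 0.7500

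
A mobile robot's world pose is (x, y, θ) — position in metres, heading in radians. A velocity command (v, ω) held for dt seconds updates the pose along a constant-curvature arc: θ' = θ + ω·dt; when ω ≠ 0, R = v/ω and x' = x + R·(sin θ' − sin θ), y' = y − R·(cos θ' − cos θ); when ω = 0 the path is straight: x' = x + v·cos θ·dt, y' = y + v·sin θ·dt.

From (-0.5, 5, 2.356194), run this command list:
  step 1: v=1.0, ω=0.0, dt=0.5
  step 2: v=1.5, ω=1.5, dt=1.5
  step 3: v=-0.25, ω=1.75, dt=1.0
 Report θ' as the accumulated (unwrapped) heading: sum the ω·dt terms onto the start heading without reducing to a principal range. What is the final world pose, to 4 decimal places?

step 1: θ'=2.3562 (straight) → pose (-0.8536, 5.3536, 2.3562)
step 2: θ'=4.6062 (R=1.0000) → pose (-2.5550, 4.7524, 4.6062)
step 3: θ'=6.3562 (R=-0.1429) → pose (-2.7075, 4.9101, 6.3562)

(-2.7075, 4.9101, 6.3562)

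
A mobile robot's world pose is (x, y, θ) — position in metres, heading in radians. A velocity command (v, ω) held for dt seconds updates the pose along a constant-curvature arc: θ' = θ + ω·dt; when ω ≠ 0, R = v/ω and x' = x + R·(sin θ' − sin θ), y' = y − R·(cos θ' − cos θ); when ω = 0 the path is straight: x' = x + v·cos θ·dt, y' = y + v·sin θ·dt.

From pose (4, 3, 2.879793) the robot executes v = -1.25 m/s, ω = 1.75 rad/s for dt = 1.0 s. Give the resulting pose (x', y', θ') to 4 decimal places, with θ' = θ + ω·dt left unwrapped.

(4.8967, 3.6310, 4.6298)

θ' = 2.8798 + 1.75·1.0 = 4.6298
R = v/ω = -1.25/1.75 = -0.7143
x' = 4 + -0.7143·(sin 4.6298 − sin 2.8798) = 4.8967
y' = 3 − -0.7143·(cos 4.6298 − cos 2.8798) = 3.6310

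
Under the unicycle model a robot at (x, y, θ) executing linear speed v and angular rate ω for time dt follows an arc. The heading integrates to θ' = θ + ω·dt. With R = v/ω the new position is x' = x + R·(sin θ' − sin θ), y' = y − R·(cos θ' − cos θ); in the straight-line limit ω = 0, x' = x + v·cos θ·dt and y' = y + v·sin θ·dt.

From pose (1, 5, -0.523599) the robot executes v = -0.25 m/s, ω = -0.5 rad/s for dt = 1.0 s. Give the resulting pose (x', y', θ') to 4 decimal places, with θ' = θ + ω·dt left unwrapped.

θ' = -0.5236 + -0.5·1.0 = -1.0236
R = v/ω = -0.25/-0.5 = 0.5000
x' = 1 + 0.5000·(sin -1.0236 − sin -0.5236) = 0.8230
y' = 5 − 0.5000·(cos -1.0236 − cos -0.5236) = 5.1729

(0.8230, 5.1729, -1.0236)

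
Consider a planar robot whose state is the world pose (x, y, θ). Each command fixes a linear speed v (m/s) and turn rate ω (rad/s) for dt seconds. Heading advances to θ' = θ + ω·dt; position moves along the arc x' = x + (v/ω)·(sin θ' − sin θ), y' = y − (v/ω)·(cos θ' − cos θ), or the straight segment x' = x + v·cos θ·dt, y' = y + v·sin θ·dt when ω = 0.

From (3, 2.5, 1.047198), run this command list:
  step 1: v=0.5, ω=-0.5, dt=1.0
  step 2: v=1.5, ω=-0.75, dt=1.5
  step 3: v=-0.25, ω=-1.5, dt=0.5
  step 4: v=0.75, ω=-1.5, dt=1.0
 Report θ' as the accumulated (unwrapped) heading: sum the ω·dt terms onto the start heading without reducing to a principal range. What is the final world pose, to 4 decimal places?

step 1: θ'=0.5472 (R=-1.0000) → pose (3.3457, 2.8540, 0.5472)
step 2: θ'=-0.5778 (R=-2.0000) → pose (5.4787, 2.8213, -0.5778)
step 3: θ'=-1.3278 (R=0.1667) → pose (5.4080, 2.9209, -1.3278)
step 4: θ'=-2.8278 (R=-0.5000) → pose (5.0770, 2.3250, -2.8278)

(5.0770, 2.3250, -2.8278)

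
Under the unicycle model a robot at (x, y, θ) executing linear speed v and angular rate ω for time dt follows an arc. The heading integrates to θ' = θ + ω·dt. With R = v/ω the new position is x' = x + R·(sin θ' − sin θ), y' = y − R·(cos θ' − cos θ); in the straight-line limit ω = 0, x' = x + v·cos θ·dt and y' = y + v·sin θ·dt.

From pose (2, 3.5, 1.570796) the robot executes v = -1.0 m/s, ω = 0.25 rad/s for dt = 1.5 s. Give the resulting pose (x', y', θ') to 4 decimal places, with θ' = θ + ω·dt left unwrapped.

(2.2780, 2.0349, 1.9458)

θ' = 1.5708 + 0.25·1.5 = 1.9458
R = v/ω = -1.0/0.25 = -4.0000
x' = 2 + -4.0000·(sin 1.9458 − sin 1.5708) = 2.2780
y' = 3.5 − -4.0000·(cos 1.9458 − cos 1.5708) = 2.0349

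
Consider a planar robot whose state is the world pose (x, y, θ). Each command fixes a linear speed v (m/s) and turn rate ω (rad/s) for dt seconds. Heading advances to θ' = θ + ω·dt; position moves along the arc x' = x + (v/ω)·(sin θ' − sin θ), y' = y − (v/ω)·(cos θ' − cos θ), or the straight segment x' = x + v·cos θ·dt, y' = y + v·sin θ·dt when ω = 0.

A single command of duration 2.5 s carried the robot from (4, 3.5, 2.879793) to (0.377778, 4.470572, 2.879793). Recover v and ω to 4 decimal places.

v = 1.5000, ω = 0.0000

Δθ = 2.879793 − 2.879793 = 0.000000
ω = Δθ/dt = 0.000000/2.5 = 0.0000
ω = 0 → v = (Δx·cos θ + Δy·sin θ)/dt = 1.5000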